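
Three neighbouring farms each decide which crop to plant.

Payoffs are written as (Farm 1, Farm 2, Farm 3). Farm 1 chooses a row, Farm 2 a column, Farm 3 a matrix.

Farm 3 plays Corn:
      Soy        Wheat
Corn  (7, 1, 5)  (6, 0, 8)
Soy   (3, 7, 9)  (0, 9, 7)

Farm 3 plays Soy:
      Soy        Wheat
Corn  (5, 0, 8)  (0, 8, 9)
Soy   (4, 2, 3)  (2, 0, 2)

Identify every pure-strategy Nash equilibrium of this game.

Mark each player's best response to every combination of opponents' strategies; a profile where every player is best-responding is a pure Nash equilibrium.
Farm 1 against (Soy, Corn): payoffs 7, 3 → best response Corn.
Farm 1 against (Soy, Soy): payoffs 5, 4 → best response Corn.
Farm 1 against (Wheat, Corn): payoffs 6, 0 → best response Corn.
Farm 1 against (Wheat, Soy): payoffs 0, 2 → best response Soy.
Farm 2 against (Corn, Corn): payoffs 1, 0 → best response Soy.
Farm 2 against (Corn, Soy): payoffs 0, 8 → best response Wheat.
Farm 2 against (Soy, Corn): payoffs 7, 9 → best response Wheat.
Farm 2 against (Soy, Soy): payoffs 2, 0 → best response Soy.
Farm 3 against (Corn, Soy): payoffs 5, 8 → best response Soy.
Farm 3 against (Corn, Wheat): payoffs 8, 9 → best response Soy.
Farm 3 against (Soy, Soy): payoffs 9, 3 → best response Corn.
Farm 3 against (Soy, Wheat): payoffs 7, 2 → best response Corn.
No profile is a mutual best response for all players.

none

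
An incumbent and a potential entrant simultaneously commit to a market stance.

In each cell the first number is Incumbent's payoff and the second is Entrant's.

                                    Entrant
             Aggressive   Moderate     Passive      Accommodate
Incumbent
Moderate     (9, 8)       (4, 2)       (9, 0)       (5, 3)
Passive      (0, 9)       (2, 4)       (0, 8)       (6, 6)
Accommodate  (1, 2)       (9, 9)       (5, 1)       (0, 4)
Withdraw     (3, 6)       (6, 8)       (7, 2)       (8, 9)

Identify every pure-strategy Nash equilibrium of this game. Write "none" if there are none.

Incumbent against Aggressive: payoffs 9, 0, 1, 3 → best response Moderate.
Incumbent against Moderate: payoffs 4, 2, 9, 6 → best response Accommodate.
Incumbent against Passive: payoffs 9, 0, 5, 7 → best response Moderate.
Incumbent against Accommodate: payoffs 5, 6, 0, 8 → best response Withdraw.
Entrant against Moderate: payoffs 8, 2, 0, 3 → best response Aggressive.
Entrant against Passive: payoffs 9, 4, 8, 6 → best response Aggressive.
Entrant against Accommodate: payoffs 2, 9, 1, 4 → best response Moderate.
Entrant against Withdraw: payoffs 6, 8, 2, 9 → best response Accommodate.
Mutual best responses: (Moderate, Aggressive); (Accommodate, Moderate); (Withdraw, Accommodate).

(Moderate, Aggressive), (Accommodate, Moderate), (Withdraw, Accommodate)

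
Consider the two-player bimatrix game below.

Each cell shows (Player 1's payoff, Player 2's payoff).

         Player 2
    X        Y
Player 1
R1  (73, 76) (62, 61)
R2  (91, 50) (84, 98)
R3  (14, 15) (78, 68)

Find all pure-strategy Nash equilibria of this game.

Pure NE: (R2, Y)

(R1, X): Player 1 can switch to R2 (73 → 91). Not NE.
(R1, Y): Player 1 can switch to R2 (62 → 84). Not NE.
(R2, X): Player 2 can switch to Y (50 → 98). Not NE.
(R2, Y): Player 1 gets 84, best alternative 78; Player 2 gets 98, best alternative 50. No profitable deviation — NE.
(R3, X): Player 1 can switch to R1 (14 → 73). Not NE.
(R3, Y): Player 1 can switch to R2 (78 → 84). Not NE.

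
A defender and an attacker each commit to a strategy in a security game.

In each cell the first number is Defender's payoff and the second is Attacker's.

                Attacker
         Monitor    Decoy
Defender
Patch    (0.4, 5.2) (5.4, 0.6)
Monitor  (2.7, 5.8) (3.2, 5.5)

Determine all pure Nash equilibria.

The unique pure-strategy Nash equilibrium is (Monitor, Monitor).

(Patch, Monitor): Defender can switch to Monitor (0.4 → 2.7). Not NE.
(Patch, Decoy): Attacker can switch to Monitor (0.6 → 5.2). Not NE.
(Monitor, Monitor): Defender gets 2.7, best alternative 0.4; Attacker gets 5.8, best alternative 5.5. No profitable deviation — NE.
(Monitor, Decoy): Defender can switch to Patch (3.2 → 5.4). Not NE.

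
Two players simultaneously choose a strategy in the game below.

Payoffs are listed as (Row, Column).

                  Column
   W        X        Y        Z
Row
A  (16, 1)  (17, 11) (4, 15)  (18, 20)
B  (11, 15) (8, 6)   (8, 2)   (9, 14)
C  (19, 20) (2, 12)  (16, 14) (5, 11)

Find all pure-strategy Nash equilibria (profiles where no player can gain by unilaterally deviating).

(A, Z); (C, W)

Row against W: payoffs 16, 11, 19 → best response C.
Row against X: payoffs 17, 8, 2 → best response A.
Row against Y: payoffs 4, 8, 16 → best response C.
Row against Z: payoffs 18, 9, 5 → best response A.
Column against A: payoffs 1, 11, 15, 20 → best response Z.
Column against B: payoffs 15, 6, 2, 14 → best response W.
Column against C: payoffs 20, 12, 14, 11 → best response W.
Mutual best responses: (A, Z); (C, W).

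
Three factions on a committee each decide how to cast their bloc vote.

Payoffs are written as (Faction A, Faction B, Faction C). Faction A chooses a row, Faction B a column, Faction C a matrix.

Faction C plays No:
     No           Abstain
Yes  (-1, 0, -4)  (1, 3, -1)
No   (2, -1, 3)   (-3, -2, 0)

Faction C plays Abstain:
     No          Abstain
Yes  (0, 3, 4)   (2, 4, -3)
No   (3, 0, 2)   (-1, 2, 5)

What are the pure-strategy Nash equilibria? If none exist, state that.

(Yes, Abstain, No), (No, No, No)

For each strategy profile, look for a profitable unilateral deviation.
(Yes, No, No): Faction A can switch to No (-1 → 2). Not NE.
(Yes, No, Abstain): Faction A can switch to No (0 → 3). Not NE.
(Yes, Abstain, No): Faction A gets 1, best alternative -3; Faction B gets 3, best alternative 0; Faction C gets -1, best alternative -3. No profitable deviation — NE.
(Yes, Abstain, Abstain): Faction C can switch to No (-3 → -1). Not NE.
(No, No, No): Faction A gets 2, best alternative -1; Faction B gets -1, best alternative -2; Faction C gets 3, best alternative 2. No profitable deviation — NE.
(No, No, Abstain): Faction B can switch to Abstain (0 → 2). Not NE.
(No, Abstain, No): Faction A can switch to Yes (-3 → 1). Not NE.
(No, Abstain, Abstain): Faction A can switch to Yes (-1 → 2). Not NE.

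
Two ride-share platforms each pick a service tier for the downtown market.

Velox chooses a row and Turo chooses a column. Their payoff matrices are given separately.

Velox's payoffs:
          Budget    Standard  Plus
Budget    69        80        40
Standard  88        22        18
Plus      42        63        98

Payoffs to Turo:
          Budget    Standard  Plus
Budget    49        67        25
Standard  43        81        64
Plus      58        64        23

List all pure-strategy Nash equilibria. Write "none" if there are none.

(Budget, Budget): Velox can switch to Standard (69 → 88). Not NE.
(Budget, Standard): Velox gets 80, best alternative 63; Turo gets 67, best alternative 49. No profitable deviation — NE.
(Budget, Plus): Velox can switch to Plus (40 → 98). Not NE.
(Standard, Budget): Turo can switch to Standard (43 → 81). Not NE.
(Standard, Standard): Velox can switch to Budget (22 → 80). Not NE.
(Standard, Plus): Velox can switch to Budget (18 → 40). Not NE.
(Plus, Budget): Velox can switch to Budget (42 → 69). Not NE.
(The remaining 2 profiles each have a profitable deviation by the same check.)

(Budget, Standard)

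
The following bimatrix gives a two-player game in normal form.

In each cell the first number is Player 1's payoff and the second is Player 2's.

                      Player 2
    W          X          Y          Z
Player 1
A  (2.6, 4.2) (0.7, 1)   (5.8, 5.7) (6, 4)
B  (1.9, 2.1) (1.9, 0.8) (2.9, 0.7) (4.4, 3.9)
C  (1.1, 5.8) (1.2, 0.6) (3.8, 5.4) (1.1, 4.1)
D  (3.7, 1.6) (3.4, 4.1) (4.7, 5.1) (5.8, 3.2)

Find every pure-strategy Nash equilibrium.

Pure NE: (A, Y)

Mark each player's best response to every combination of opponents' strategies; a profile where every player is best-responding is a pure Nash equilibrium.
Player 1 against W: payoffs 2.6, 1.9, 1.1, 3.7 → best response D.
Player 1 against X: payoffs 0.7, 1.9, 1.2, 3.4 → best response D.
Player 1 against Y: payoffs 5.8, 2.9, 3.8, 4.7 → best response A.
Player 1 against Z: payoffs 6, 4.4, 1.1, 5.8 → best response A.
Player 2 against A: payoffs 4.2, 1, 5.7, 4 → best response Y.
Player 2 against B: payoffs 2.1, 0.8, 0.7, 3.9 → best response Z.
Player 2 against C: payoffs 5.8, 0.6, 5.4, 4.1 → best response W.
Player 2 against D: payoffs 1.6, 4.1, 5.1, 3.2 → best response Y.
Mutual best responses: (A, Y).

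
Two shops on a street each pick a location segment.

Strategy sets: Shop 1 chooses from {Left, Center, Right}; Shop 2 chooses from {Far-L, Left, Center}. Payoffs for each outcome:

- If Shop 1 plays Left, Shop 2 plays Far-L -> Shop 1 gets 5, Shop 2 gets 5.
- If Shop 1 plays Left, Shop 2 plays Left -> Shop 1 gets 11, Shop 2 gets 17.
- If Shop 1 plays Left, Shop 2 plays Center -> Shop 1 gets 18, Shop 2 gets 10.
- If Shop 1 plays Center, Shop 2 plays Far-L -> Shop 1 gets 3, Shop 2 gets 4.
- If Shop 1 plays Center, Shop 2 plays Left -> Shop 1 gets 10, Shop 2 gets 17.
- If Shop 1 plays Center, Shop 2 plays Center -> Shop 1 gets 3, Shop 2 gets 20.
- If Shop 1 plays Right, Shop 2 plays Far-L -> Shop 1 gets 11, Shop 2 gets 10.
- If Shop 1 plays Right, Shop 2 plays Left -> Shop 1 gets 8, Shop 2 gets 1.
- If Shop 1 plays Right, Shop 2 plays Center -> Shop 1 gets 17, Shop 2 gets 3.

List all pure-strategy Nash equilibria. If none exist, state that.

Mark each player's best response to every combination of opponents' strategies; a profile where every player is best-responding is a pure Nash equilibrium.
Shop 1 against Far-L: payoffs 5, 3, 11 → best response Right.
Shop 1 against Left: payoffs 11, 10, 8 → best response Left.
Shop 1 against Center: payoffs 18, 3, 17 → best response Left.
Shop 2 against Left: payoffs 5, 17, 10 → best response Left.
Shop 2 against Center: payoffs 4, 17, 20 → best response Center.
Shop 2 against Right: payoffs 10, 1, 3 → best response Far-L.
Mutual best responses: (Left, Left); (Right, Far-L).

Pure-strategy Nash equilibria: (Left, Left) and (Right, Far-L)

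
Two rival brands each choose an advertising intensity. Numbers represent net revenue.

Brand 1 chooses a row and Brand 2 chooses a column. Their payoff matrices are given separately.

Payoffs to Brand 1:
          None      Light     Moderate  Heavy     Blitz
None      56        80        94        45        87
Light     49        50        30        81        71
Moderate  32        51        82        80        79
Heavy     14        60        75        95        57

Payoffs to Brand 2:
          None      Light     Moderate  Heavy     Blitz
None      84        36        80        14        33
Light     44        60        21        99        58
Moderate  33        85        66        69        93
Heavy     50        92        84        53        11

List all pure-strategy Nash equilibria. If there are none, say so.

(None, None)

(None, None): Brand 1 gets 56, best alternative 49; Brand 2 gets 84, best alternative 80. No profitable deviation — NE.
(None, Light): Brand 2 can switch to None (36 → 84). Not NE.
(None, Moderate): Brand 2 can switch to None (80 → 84). Not NE.
(None, Heavy): Brand 1 can switch to Light (45 → 81). Not NE.
(None, Blitz): Brand 2 can switch to None (33 → 84). Not NE.
(Light, None): Brand 1 can switch to None (49 → 56). Not NE.
(Light, Light): Brand 1 can switch to None (50 → 80). Not NE.
(The remaining 13 profiles each have a profitable deviation by the same check.)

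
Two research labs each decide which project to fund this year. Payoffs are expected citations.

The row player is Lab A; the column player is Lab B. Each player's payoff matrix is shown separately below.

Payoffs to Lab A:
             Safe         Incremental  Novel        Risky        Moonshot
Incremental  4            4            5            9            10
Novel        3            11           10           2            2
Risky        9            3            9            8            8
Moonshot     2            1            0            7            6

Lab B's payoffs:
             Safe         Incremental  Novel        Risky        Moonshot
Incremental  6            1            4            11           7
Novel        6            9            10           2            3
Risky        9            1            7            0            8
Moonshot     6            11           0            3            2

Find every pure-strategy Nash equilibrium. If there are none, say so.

Lab A against Safe: payoffs 4, 3, 9, 2 → best response Risky.
Lab A against Incremental: payoffs 4, 11, 3, 1 → best response Novel.
Lab A against Novel: payoffs 5, 10, 9, 0 → best response Novel.
Lab A against Risky: payoffs 9, 2, 8, 7 → best response Incremental.
Lab A against Moonshot: payoffs 10, 2, 8, 6 → best response Incremental.
Lab B against Incremental: payoffs 6, 1, 4, 11, 7 → best response Risky.
Lab B against Novel: payoffs 6, 9, 10, 2, 3 → best response Novel.
Lab B against Risky: payoffs 9, 1, 7, 0, 8 → best response Safe.
Lab B against Moonshot: payoffs 6, 11, 0, 3, 2 → best response Incremental.
Mutual best responses: (Incremental, Risky); (Novel, Novel); (Risky, Safe).

Pure-strategy Nash equilibria: (Incremental, Risky), (Novel, Novel), (Risky, Safe)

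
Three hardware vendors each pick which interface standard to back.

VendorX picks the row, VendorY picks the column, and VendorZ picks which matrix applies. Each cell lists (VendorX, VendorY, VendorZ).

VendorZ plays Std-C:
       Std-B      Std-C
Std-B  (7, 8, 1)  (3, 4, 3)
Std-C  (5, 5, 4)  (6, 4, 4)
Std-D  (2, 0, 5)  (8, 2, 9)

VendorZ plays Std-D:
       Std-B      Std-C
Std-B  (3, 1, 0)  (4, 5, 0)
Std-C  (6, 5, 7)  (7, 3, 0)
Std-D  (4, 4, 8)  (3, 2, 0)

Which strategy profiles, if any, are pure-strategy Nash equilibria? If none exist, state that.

The pure Nash equilibria are (Std-B, Std-B, Std-C) and (Std-C, Std-B, Std-D) and (Std-D, Std-C, Std-C).

VendorX against (Std-B, Std-C): payoffs 7, 5, 2 → best response Std-B.
VendorX against (Std-B, Std-D): payoffs 3, 6, 4 → best response Std-C.
VendorX against (Std-C, Std-C): payoffs 3, 6, 8 → best response Std-D.
VendorX against (Std-C, Std-D): payoffs 4, 7, 3 → best response Std-C.
VendorY against (Std-B, Std-C): payoffs 8, 4 → best response Std-B.
VendorY against (Std-B, Std-D): payoffs 1, 5 → best response Std-C.
VendorY against (Std-C, Std-C): payoffs 5, 4 → best response Std-B.
VendorY against (Std-C, Std-D): payoffs 5, 3 → best response Std-B.
VendorY against (Std-D, Std-C): payoffs 0, 2 → best response Std-C.
VendorY against (Std-D, Std-D): payoffs 4, 2 → best response Std-B.
VendorZ against (Std-B, Std-B): payoffs 1, 0 → best response Std-C.
VendorZ against (Std-B, Std-C): payoffs 3, 0 → best response Std-C.
VendorZ against (Std-C, Std-B): payoffs 4, 7 → best response Std-D.
VendorZ against (Std-C, Std-C): payoffs 4, 0 → best response Std-C.
VendorZ against (Std-D, Std-B): payoffs 5, 8 → best response Std-D.
VendorZ against (Std-D, Std-C): payoffs 9, 0 → best response Std-C.
Mutual best responses: (Std-B, Std-B, Std-C); (Std-C, Std-B, Std-D); (Std-D, Std-C, Std-C).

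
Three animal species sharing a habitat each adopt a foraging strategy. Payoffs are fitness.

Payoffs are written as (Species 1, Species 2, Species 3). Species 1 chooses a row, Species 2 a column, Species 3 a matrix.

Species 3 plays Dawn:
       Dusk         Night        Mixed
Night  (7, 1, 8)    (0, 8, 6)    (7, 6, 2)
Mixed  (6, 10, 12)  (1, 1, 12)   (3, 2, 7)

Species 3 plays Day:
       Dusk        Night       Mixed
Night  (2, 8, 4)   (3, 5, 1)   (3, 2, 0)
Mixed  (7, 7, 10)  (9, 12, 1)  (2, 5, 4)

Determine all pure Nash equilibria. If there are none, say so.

There is no pure-strategy Nash equilibrium.

Species 1 against (Dusk, Dawn): payoffs 7, 6 → best response Night.
Species 1 against (Dusk, Day): payoffs 2, 7 → best response Mixed.
Species 1 against (Night, Dawn): payoffs 0, 1 → best response Mixed.
Species 1 against (Night, Day): payoffs 3, 9 → best response Mixed.
Species 1 against (Mixed, Dawn): payoffs 7, 3 → best response Night.
Species 1 against (Mixed, Day): payoffs 3, 2 → best response Night.
Species 2 against (Night, Dawn): payoffs 1, 8, 6 → best response Night.
Species 2 against (Night, Day): payoffs 8, 5, 2 → best response Dusk.
Species 2 against (Mixed, Dawn): payoffs 10, 1, 2 → best response Dusk.
Species 2 against (Mixed, Day): payoffs 7, 12, 5 → best response Night.
Species 3 against (Night, Dusk): payoffs 8, 4 → best response Dawn.
Species 3 against (Night, Night): payoffs 6, 1 → best response Dawn.
Species 3 against (Night, Mixed): payoffs 2, 0 → best response Dawn.
Species 3 against (Mixed, Dusk): payoffs 12, 10 → best response Dawn.
Species 3 against (Mixed, Night): payoffs 12, 1 → best response Dawn.
Species 3 against (Mixed, Mixed): payoffs 7, 4 → best response Dawn.
No profile is a mutual best response for all players.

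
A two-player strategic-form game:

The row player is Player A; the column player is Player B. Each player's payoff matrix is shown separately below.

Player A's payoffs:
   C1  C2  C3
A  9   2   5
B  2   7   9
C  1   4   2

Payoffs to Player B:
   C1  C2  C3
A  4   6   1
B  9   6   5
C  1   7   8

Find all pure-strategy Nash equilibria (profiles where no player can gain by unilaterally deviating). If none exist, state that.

No pure-strategy Nash equilibrium.

(A, C1): Player B can switch to C2 (4 → 6). Not NE.
(A, C2): Player A can switch to B (2 → 7). Not NE.
(A, C3): Player A can switch to B (5 → 9). Not NE.
(B, C1): Player A can switch to A (2 → 9). Not NE.
(B, C2): Player B can switch to C1 (6 → 9). Not NE.
(B, C3): Player B can switch to C1 (5 → 9). Not NE.
(C, C1): Player A can switch to A (1 → 9). Not NE.
(C, C2): Player A can switch to B (4 → 7). Not NE.
(The remaining 1 profile has a profitable deviation by the same check.)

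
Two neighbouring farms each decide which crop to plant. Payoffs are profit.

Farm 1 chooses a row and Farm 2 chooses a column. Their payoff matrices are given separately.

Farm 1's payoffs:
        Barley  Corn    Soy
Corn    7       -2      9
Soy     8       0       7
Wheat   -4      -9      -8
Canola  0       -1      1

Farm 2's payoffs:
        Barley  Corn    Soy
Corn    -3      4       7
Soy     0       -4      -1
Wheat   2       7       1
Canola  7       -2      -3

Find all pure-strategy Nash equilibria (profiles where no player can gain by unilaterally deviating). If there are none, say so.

Check each profile: it is a Nash equilibrium iff no player can strictly gain by switching unilaterally.
(Corn, Barley): Farm 1 can switch to Soy (7 → 8). Not NE.
(Corn, Corn): Farm 1 can switch to Soy (-2 → 0). Not NE.
(Corn, Soy): Farm 1 gets 9, best alternative 7; Farm 2 gets 7, best alternative 4. No profitable deviation — NE.
(Soy, Barley): Farm 1 gets 8, best alternative 7; Farm 2 gets 0, best alternative -1. No profitable deviation — NE.
(Soy, Corn): Farm 2 can switch to Barley (-4 → 0). Not NE.
(Soy, Soy): Farm 1 can switch to Corn (7 → 9). Not NE.
(Wheat, Barley): Farm 1 can switch to Corn (-4 → 7). Not NE.
(Wheat, Corn): Farm 1 can switch to Corn (-9 → -2). Not NE.
(Wheat, Soy): Farm 1 can switch to Corn (-8 → 9). Not NE.
(Canola, Barley): Farm 1 can switch to Corn (0 → 7). Not NE.
(Canola, Corn): Farm 1 can switch to Soy (-1 → 0). Not NE.
(Canola, Soy): Farm 1 can switch to Corn (1 → 9). Not NE.

The pure Nash equilibria are (Corn, Soy), (Soy, Barley).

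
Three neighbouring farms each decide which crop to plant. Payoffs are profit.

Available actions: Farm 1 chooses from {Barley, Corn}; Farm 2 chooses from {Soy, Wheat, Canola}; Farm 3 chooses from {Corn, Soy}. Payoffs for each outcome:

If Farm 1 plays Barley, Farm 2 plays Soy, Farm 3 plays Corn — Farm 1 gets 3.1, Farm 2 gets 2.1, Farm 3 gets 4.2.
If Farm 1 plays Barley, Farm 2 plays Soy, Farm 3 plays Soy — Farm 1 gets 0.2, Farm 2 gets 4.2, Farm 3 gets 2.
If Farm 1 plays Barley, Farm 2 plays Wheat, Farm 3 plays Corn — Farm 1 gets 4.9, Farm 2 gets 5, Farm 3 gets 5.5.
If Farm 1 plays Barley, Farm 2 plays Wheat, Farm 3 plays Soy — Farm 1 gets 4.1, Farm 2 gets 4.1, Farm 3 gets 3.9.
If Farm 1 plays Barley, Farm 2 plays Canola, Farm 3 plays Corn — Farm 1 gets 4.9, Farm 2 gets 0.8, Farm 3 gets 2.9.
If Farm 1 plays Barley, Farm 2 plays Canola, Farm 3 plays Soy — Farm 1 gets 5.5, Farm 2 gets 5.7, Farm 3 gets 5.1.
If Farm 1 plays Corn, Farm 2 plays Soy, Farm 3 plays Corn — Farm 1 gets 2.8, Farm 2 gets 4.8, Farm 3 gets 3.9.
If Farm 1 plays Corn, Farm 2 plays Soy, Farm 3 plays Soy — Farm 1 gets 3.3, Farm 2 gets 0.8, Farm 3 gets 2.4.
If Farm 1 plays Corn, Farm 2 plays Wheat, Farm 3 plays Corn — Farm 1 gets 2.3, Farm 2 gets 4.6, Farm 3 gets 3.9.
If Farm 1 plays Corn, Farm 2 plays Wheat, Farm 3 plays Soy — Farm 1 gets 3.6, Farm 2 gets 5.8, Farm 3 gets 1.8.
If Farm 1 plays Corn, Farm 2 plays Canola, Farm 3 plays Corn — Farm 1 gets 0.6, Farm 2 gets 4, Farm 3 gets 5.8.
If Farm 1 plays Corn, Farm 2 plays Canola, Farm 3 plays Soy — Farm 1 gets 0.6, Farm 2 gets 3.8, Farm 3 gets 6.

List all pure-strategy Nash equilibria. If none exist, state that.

Farm 1 against (Soy, Corn): payoffs 3.1, 2.8 → best response Barley.
Farm 1 against (Soy, Soy): payoffs 0.2, 3.3 → best response Corn.
Farm 1 against (Wheat, Corn): payoffs 4.9, 2.3 → best response Barley.
Farm 1 against (Wheat, Soy): payoffs 4.1, 3.6 → best response Barley.
Farm 1 against (Canola, Corn): payoffs 4.9, 0.6 → best response Barley.
Farm 1 against (Canola, Soy): payoffs 5.5, 0.6 → best response Barley.
Farm 2 against (Barley, Corn): payoffs 2.1, 5, 0.8 → best response Wheat.
Farm 2 against (Barley, Soy): payoffs 4.2, 4.1, 5.7 → best response Canola.
Farm 2 against (Corn, Corn): payoffs 4.8, 4.6, 4 → best response Soy.
Farm 2 against (Corn, Soy): payoffs 0.8, 5.8, 3.8 → best response Wheat.
Farm 3 against (Barley, Soy): payoffs 4.2, 2 → best response Corn.
Farm 3 against (Barley, Wheat): payoffs 5.5, 3.9 → best response Corn.
Farm 3 against (Barley, Canola): payoffs 2.9, 5.1 → best response Soy.
Farm 3 against (Corn, Soy): payoffs 3.9, 2.4 → best response Corn.
Farm 3 against (Corn, Wheat): payoffs 3.9, 1.8 → best response Corn.
Farm 3 against (Corn, Canola): payoffs 5.8, 6 → best response Soy.
Mutual best responses: (Barley, Wheat, Corn); (Barley, Canola, Soy).

Pure-strategy Nash equilibria: (Barley, Wheat, Corn) and (Barley, Canola, Soy)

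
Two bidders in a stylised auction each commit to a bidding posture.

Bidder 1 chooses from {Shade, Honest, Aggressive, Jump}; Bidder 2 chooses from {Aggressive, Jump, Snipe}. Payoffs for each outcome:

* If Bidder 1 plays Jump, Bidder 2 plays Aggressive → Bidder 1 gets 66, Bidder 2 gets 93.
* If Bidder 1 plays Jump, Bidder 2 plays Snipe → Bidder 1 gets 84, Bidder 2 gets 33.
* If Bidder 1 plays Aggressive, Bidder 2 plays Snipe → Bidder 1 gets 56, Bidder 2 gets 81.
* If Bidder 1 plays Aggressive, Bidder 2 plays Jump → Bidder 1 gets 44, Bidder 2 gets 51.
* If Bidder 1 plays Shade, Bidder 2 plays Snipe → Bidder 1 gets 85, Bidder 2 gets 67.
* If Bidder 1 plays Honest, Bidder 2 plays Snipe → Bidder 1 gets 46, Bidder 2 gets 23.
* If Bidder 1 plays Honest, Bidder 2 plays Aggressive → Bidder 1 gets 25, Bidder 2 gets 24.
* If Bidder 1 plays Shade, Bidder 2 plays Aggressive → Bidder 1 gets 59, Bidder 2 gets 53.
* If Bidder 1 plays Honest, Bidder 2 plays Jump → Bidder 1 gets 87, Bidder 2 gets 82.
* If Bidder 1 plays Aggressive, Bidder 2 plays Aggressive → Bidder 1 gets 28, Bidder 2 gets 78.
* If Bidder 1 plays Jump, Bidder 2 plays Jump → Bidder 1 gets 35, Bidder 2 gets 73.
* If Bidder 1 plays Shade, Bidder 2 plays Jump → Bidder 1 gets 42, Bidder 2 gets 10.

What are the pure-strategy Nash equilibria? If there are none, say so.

Mark each player's best response to every combination of opponents' strategies; a profile where every player is best-responding is a pure Nash equilibrium.
Bidder 1 against Aggressive: payoffs 59, 25, 28, 66 → best response Jump.
Bidder 1 against Jump: payoffs 42, 87, 44, 35 → best response Honest.
Bidder 1 against Snipe: payoffs 85, 46, 56, 84 → best response Shade.
Bidder 2 against Shade: payoffs 53, 10, 67 → best response Snipe.
Bidder 2 against Honest: payoffs 24, 82, 23 → best response Jump.
Bidder 2 against Aggressive: payoffs 78, 51, 81 → best response Snipe.
Bidder 2 against Jump: payoffs 93, 73, 33 → best response Aggressive.
Mutual best responses: (Shade, Snipe); (Honest, Jump); (Jump, Aggressive).

The pure Nash equilibria are (Shade, Snipe); (Honest, Jump); (Jump, Aggressive).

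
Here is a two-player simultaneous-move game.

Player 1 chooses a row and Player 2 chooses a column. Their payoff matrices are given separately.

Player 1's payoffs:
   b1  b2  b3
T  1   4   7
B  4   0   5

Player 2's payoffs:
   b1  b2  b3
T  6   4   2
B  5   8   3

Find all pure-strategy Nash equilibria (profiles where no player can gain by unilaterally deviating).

This game has no pure Nash equilibrium.

(T, b1): Player 1 can switch to B (1 → 4). Not NE.
(T, b2): Player 2 can switch to b1 (4 → 6). Not NE.
(T, b3): Player 2 can switch to b1 (2 → 6). Not NE.
(B, b1): Player 2 can switch to b2 (5 → 8). Not NE.
(B, b2): Player 1 can switch to T (0 → 4). Not NE.
(B, b3): Player 1 can switch to T (5 → 7). Not NE.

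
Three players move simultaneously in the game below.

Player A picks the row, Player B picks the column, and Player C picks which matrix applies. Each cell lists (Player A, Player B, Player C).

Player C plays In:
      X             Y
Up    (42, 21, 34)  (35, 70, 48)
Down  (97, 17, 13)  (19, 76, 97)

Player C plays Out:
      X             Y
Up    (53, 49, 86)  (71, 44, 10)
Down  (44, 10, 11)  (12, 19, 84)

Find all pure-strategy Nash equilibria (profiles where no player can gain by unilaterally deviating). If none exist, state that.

Player A against (X, In): payoffs 42, 97 → best response Down.
Player A against (X, Out): payoffs 53, 44 → best response Up.
Player A against (Y, In): payoffs 35, 19 → best response Up.
Player A against (Y, Out): payoffs 71, 12 → best response Up.
Player B against (Up, In): payoffs 21, 70 → best response Y.
Player B against (Up, Out): payoffs 49, 44 → best response X.
Player B against (Down, In): payoffs 17, 76 → best response Y.
Player B against (Down, Out): payoffs 10, 19 → best response Y.
Player C against (Up, X): payoffs 34, 86 → best response Out.
Player C against (Up, Y): payoffs 48, 10 → best response In.
Player C against (Down, X): payoffs 13, 11 → best response In.
Player C against (Down, Y): payoffs 97, 84 → best response In.
Mutual best responses: (Up, X, Out); (Up, Y, In).

The pure Nash equilibria are (Up, X, Out) and (Up, Y, In).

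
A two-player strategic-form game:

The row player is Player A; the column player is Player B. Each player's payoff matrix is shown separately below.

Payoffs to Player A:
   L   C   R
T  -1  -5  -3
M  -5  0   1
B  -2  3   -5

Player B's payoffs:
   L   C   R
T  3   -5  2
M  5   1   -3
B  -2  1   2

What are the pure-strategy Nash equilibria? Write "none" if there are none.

(T, L): Player A gets -1, best alternative -2; Player B gets 3, best alternative 2. No profitable deviation — NE.
(T, C): Player A can switch to M (-5 → 0). Not NE.
(T, R): Player A can switch to M (-3 → 1). Not NE.
(M, L): Player A can switch to T (-5 → -1). Not NE.
(M, C): Player A can switch to B (0 → 3). Not NE.
(M, R): Player B can switch to L (-3 → 5). Not NE.
(B, L): Player A can switch to T (-2 → -1). Not NE.
(The remaining 2 profiles each have a profitable deviation by the same check.)

Pure NE: (T, L)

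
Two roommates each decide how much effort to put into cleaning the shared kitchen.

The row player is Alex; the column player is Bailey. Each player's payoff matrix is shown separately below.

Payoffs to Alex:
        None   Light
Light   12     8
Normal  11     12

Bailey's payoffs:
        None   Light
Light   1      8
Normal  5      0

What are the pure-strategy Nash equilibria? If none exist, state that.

Alex against None: payoffs 12, 11 → best response Light.
Alex against Light: payoffs 8, 12 → best response Normal.
Bailey against Light: payoffs 1, 8 → best response Light.
Bailey against Normal: payoffs 5, 0 → best response None.
No profile is a mutual best response for all players.

There is no pure-strategy Nash equilibrium.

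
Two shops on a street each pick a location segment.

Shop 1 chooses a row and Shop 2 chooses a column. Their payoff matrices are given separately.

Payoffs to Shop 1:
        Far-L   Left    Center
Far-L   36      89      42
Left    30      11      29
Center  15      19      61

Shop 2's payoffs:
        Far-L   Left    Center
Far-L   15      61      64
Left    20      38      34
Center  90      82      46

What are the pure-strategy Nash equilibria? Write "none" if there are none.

none

Shop 1 against Far-L: payoffs 36, 30, 15 → best response Far-L.
Shop 1 against Left: payoffs 89, 11, 19 → best response Far-L.
Shop 1 against Center: payoffs 42, 29, 61 → best response Center.
Shop 2 against Far-L: payoffs 15, 61, 64 → best response Center.
Shop 2 against Left: payoffs 20, 38, 34 → best response Left.
Shop 2 against Center: payoffs 90, 82, 46 → best response Far-L.
No profile is a mutual best response for all players.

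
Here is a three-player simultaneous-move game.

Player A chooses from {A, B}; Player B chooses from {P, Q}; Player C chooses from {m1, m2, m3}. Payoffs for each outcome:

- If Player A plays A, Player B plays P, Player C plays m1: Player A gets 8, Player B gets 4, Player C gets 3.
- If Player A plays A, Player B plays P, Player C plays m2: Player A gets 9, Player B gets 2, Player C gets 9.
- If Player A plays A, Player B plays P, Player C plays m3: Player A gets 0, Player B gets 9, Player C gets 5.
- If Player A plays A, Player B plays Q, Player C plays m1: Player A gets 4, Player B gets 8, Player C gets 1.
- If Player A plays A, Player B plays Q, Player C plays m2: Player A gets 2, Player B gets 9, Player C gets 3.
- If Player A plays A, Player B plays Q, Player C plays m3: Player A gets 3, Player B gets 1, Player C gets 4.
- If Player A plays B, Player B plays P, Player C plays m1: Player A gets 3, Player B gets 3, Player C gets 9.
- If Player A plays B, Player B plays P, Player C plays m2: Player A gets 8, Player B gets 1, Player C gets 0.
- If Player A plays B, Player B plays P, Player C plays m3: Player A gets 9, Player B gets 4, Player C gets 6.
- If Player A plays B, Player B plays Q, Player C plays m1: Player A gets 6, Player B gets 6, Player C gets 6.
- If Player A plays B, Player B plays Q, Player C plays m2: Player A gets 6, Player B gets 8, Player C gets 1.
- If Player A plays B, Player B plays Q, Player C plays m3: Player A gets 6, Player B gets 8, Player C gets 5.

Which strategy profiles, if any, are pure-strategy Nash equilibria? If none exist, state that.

(A, P, m1): Player B can switch to Q (4 → 8). Not NE.
(A, P, m2): Player B can switch to Q (2 → 9). Not NE.
(A, P, m3): Player A can switch to B (0 → 9). Not NE.
(A, Q, m1): Player A can switch to B (4 → 6). Not NE.
(A, Q, m2): Player A can switch to B (2 → 6). Not NE.
(A, Q, m3): Player A can switch to B (3 → 6). Not NE.
(B, P, m1): Player A can switch to A (3 → 8). Not NE.
(B, P, m2): Player A can switch to A (8 → 9). Not NE.
(B, Q, m1): Player A gets 6, best alternative 4; Player B gets 6, best alternative 3; Player C gets 6, best alternative 5. No profitable deviation — NE.
(The remaining 3 profiles each have a profitable deviation by the same check.)

The unique pure-strategy Nash equilibrium is (B, Q, m1).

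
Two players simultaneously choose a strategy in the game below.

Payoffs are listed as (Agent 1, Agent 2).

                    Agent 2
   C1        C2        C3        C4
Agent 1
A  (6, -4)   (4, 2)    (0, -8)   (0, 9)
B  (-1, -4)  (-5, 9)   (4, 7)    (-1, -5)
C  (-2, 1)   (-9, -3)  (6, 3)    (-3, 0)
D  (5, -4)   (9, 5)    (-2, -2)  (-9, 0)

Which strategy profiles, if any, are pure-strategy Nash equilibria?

Pure-strategy Nash equilibria: (A, C4), (C, C3), (D, C2)

Check each profile: it is a Nash equilibrium iff no player can strictly gain by switching unilaterally.
(A, C1): Agent 2 can switch to C2 (-4 → 2). Not NE.
(A, C2): Agent 1 can switch to D (4 → 9). Not NE.
(A, C3): Agent 1 can switch to B (0 → 4). Not NE.
(A, C4): Agent 1 gets 0, best alternative -1; Agent 2 gets 9, best alternative 2. No profitable deviation — NE.
(B, C1): Agent 1 can switch to A (-1 → 6). Not NE.
(B, C2): Agent 1 can switch to A (-5 → 4). Not NE.
(B, C3): Agent 1 can switch to C (4 → 6). Not NE.
(C, C3): Agent 1 gets 6, best alternative 4; Agent 2 gets 3, best alternative 1. No profitable deviation — NE.
(D, C2): Agent 1 gets 9, best alternative 4; Agent 2 gets 5, best alternative 0. No profitable deviation — NE.
(The remaining 7 profiles each have a profitable deviation by the same check.)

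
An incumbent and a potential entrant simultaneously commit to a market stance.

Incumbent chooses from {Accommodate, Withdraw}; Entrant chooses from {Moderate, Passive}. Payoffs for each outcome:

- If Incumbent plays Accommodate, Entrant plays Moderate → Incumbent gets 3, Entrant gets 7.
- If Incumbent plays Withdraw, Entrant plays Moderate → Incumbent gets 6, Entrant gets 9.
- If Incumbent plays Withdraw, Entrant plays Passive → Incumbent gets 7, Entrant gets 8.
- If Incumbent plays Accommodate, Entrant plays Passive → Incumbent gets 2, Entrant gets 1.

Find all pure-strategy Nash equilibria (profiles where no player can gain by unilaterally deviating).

The unique pure-strategy Nash equilibrium is (Withdraw, Moderate).

Incumbent against Moderate: payoffs 3, 6 → best response Withdraw.
Incumbent against Passive: payoffs 2, 7 → best response Withdraw.
Entrant against Accommodate: payoffs 7, 1 → best response Moderate.
Entrant against Withdraw: payoffs 9, 8 → best response Moderate.
Mutual best responses: (Withdraw, Moderate).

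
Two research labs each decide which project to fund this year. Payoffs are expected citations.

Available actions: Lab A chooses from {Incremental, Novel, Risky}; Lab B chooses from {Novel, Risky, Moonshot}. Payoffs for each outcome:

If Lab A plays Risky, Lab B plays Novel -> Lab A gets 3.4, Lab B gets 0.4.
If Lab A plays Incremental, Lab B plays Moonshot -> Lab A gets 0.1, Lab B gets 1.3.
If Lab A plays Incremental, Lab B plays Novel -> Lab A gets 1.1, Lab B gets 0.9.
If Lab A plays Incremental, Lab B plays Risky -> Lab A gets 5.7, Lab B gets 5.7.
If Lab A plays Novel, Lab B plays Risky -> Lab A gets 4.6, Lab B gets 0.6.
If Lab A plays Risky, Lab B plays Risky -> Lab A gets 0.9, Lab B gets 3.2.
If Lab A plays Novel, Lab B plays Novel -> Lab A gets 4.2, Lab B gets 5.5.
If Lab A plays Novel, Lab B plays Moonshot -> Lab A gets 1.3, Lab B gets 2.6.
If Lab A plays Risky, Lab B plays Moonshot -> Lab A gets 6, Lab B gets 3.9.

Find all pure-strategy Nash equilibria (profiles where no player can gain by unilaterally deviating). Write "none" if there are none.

For each strategy profile, look for a profitable unilateral deviation.
(Incremental, Novel): Lab A can switch to Novel (1.1 → 4.2). Not NE.
(Incremental, Risky): Lab A gets 5.7, best alternative 4.6; Lab B gets 5.7, best alternative 1.3. No profitable deviation — NE.
(Incremental, Moonshot): Lab A can switch to Novel (0.1 → 1.3). Not NE.
(Novel, Novel): Lab A gets 4.2, best alternative 3.4; Lab B gets 5.5, best alternative 2.6. No profitable deviation — NE.
(Novel, Risky): Lab A can switch to Incremental (4.6 → 5.7). Not NE.
(Novel, Moonshot): Lab A can switch to Risky (1.3 → 6). Not NE.
(Risky, Novel): Lab A can switch to Novel (3.4 → 4.2). Not NE.
(Risky, Risky): Lab A can switch to Incremental (0.9 → 5.7). Not NE.
(Risky, Moonshot): Lab A gets 6, best alternative 1.3; Lab B gets 3.9, best alternative 3.2. No profitable deviation — NE.

(Incremental, Risky), (Novel, Novel), (Risky, Moonshot)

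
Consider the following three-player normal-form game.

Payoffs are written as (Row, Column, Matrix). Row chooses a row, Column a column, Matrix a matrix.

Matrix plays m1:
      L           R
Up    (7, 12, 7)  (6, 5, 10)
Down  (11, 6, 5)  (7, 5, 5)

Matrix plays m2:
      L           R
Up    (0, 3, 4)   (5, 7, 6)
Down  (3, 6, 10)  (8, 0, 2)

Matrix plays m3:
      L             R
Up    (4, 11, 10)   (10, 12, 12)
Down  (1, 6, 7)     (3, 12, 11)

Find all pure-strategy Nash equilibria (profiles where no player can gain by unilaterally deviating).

The pure Nash equilibria are (Up, R, m3), (Down, L, m2).

(Up, L, m1): Row can switch to Down (7 → 11). Not NE.
(Up, L, m2): Row can switch to Down (0 → 3). Not NE.
(Up, L, m3): Column can switch to R (11 → 12). Not NE.
(Up, R, m1): Row can switch to Down (6 → 7). Not NE.
(Up, R, m2): Row can switch to Down (5 → 8). Not NE.
(Up, R, m3): Row gets 10, best alternative 3; Column gets 12, best alternative 11; Matrix gets 12, best alternative 10. No profitable deviation — NE.
(Down, L, m1): Matrix can switch to m2 (5 → 10). Not NE.
(Down, L, m2): Row gets 3, best alternative 0; Column gets 6, best alternative 0; Matrix gets 10, best alternative 7. No profitable deviation — NE.
(Down, L, m3): Row can switch to Up (1 → 4). Not NE.
(Down, R, m1): Column can switch to L (5 → 6). Not NE.
(The remaining 2 profiles each have a profitable deviation by the same check.)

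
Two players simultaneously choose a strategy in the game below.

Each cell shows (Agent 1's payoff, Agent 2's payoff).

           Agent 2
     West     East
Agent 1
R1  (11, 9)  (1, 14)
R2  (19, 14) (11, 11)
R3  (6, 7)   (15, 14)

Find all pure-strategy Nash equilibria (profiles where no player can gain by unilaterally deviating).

Pure-strategy Nash equilibria: (R2, West) and (R3, East)

Agent 1 against West: payoffs 11, 19, 6 → best response R2.
Agent 1 against East: payoffs 1, 11, 15 → best response R3.
Agent 2 against R1: payoffs 9, 14 → best response East.
Agent 2 against R2: payoffs 14, 11 → best response West.
Agent 2 against R3: payoffs 7, 14 → best response East.
Mutual best responses: (R2, West); (R3, East).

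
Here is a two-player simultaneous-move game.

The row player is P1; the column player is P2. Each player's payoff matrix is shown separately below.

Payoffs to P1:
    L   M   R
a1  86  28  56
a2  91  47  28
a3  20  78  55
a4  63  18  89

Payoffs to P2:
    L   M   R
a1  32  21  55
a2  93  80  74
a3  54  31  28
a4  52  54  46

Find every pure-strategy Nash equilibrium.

Pure NE: (a2, L)

(a1, L): P1 can switch to a2 (86 → 91). Not NE.
(a1, M): P1 can switch to a2 (28 → 47). Not NE.
(a1, R): P1 can switch to a4 (56 → 89). Not NE.
(a2, L): P1 gets 91, best alternative 86; P2 gets 93, best alternative 80. No profitable deviation — NE.
(a2, M): P1 can switch to a3 (47 → 78). Not NE.
(a2, R): P1 can switch to a1 (28 → 56). Not NE.
(a3, L): P1 can switch to a1 (20 → 86). Not NE.
(a3, M): P2 can switch to L (31 → 54). Not NE.
(a3, R): P1 can switch to a1 (55 → 56). Not NE.
(a4, L): P1 can switch to a1 (63 → 86). Not NE.
(a4, M): P1 can switch to a1 (18 → 28). Not NE.
(a4, R): P2 can switch to L (46 → 52). Not NE.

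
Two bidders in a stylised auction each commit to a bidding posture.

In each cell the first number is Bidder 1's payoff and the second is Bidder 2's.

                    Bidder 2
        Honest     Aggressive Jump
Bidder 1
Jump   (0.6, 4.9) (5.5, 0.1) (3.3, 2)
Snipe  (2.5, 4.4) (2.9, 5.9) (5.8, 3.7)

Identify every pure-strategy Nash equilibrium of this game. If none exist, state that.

(Jump, Honest): Bidder 1 can switch to Snipe (0.6 → 2.5). Not NE.
(Jump, Aggressive): Bidder 2 can switch to Honest (0.1 → 4.9). Not NE.
(Jump, Jump): Bidder 1 can switch to Snipe (3.3 → 5.8). Not NE.
(Snipe, Honest): Bidder 2 can switch to Aggressive (4.4 → 5.9). Not NE.
(Snipe, Aggressive): Bidder 1 can switch to Jump (2.9 → 5.5). Not NE.
(Snipe, Jump): Bidder 2 can switch to Honest (3.7 → 4.4). Not NE.

There is no pure-strategy Nash equilibrium.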